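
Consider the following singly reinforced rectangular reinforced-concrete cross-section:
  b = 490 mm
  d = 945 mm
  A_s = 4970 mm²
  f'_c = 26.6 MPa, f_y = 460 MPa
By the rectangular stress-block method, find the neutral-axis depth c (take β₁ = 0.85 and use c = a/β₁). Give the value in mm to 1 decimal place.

T = A_s f_y = 4970 × 460 = 2286200 N = 2286.2 kN.
Setting C = 0.85 f'_c a b equal to T: a = 2286200/(0.85 × 26.6 × 490) = 206.356 mm.
With β₁ = 0.85, c = a/β₁ = 206.356/0.85 = 242.8 mm.

c ≈ 242.8 mm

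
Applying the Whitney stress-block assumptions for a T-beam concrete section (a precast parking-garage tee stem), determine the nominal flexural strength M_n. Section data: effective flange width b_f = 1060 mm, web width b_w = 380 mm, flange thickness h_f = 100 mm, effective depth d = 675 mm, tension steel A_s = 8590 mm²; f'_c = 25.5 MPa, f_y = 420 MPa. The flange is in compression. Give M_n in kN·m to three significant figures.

M_n ≈ 2090 kN·m

Tension: T = A_s f_y = 8590 × 420 = 3607800 N.
Try a within the flange: a = T/(0.85 f'_c b_f) = 3607800/(0.85 × 25.5 × 1060) = 157.03 mm.
a = 157.03 > h_f = 100 mm: the block extends into the web. Split into flange-overhang and web parts.
C_f = 0.85 f'_c (b_f − b_w) h_f = 0.85 × 25.5 × (1060 − 380) × 100 = 1473900 N.
Remaining web compression depth: a_w = (T − C_f)/(0.85 f'_c b_w) = (3607800 − 1473900)/(0.85 × 25.5 × 380) = 259.08 mm.
M_n = C_f(d − h_f/2) + (T − C_f)(d − a_w/2) = 1473900 × (675 − 50) + 2133900 × (675 − 129.54) = 921.19 + 1163.96 = 2085.15 × 10⁶ N·mm.
M_n = 2085.15 kN·m.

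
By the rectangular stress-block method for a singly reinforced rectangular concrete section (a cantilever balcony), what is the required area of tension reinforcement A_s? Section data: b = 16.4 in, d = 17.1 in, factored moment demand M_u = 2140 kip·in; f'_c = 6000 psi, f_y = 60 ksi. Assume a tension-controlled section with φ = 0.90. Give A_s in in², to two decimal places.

A_s ≈ 2.44 in²

M_n = M_u/φ = 2140/0.90 = 2377.78 kip·in.
From M_n = 0.85 f'_c a b (d − a/2):
a = d − √(d² − 2M_n/(0.85 f'_c b)) = 17.1 − √(17.1² − 2 × 2377.78/(0.85 × 6 × 16.4)) = 1.752 in.
A_s = 0.85 f'_c a b / f_y = 0.85 × 6 × 1.752 × 16.4 / 60 = 2.442 in².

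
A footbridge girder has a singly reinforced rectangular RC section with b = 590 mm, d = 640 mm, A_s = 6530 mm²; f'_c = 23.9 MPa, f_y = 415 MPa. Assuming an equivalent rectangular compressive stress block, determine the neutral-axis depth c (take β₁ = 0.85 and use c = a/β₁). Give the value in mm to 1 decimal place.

c ≈ 266.0 mm

T = A_s f_y = 6530 × 415 = 2709950 N = 2709.95 kN.
Setting C = 0.85 f'_c a b equal to T: a = 2709950/(0.85 × 23.9 × 590) = 226.096 mm.
With β₁ = 0.85, c = a/β₁ = 226.096/0.85 = 266.0 mm.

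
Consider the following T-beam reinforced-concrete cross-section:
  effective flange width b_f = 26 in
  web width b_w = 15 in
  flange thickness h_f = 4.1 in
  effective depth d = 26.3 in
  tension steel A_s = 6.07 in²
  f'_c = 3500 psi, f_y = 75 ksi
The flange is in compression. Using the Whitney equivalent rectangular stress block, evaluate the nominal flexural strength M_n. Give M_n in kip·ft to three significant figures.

M_n ≈ 879 kip·ft

Tension: T = A_s f_y = 6.07 × 75 = 455.25 kips.
Try a within the flange: a = T/(0.85 f'_c b_f) = 455.25/(0.85 × 3.5 × 26) = 5.886 in.
a = 5.886 > h_f = 4.1 in: the block extends into the web. Split into flange-overhang and web parts.
C_f = 0.85 f'_c (b_f − b_w) h_f = 0.85 × 3.5 × (26 − 15) × 4.1 = 134.2 kips.
Remaining web compression depth: a_w = (T − C_f)/(0.85 f'_c b_w) = (455.25 − 134.2)/(0.85 × 3.5 × 15) = 7.194 in.
M_n = C_f(d − h_f/2) + (T − C_f)(d − a_w/2) = 134.2 × (26.3 − 2.05) + 321.05 × (26.3 − 3.597) = 3254.4 + 7288.8 = 10543.2 kip·in.
M_n = 10543.2/12 = 878.60 kip·ft.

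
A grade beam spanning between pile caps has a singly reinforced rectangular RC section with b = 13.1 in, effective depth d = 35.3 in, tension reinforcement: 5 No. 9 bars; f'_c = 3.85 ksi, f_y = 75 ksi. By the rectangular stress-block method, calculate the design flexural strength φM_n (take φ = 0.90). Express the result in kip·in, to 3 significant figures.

φM_n ≈ 10400 kip·in

A_s = 5 × 1 = 5 in².
T = A_s f_y = 5 × 75 = 375 kips.
a = T/(0.85 f'_c b) = 375/(0.85 × 3.85 × 13.1) = 8.747 in.
M_n = T(d − a/2) = 375 × (35.3 − 4.3735) = 11597.4 kip·in.
φM_n = 0.90 × 11597.4 = 10437.7 kip·in.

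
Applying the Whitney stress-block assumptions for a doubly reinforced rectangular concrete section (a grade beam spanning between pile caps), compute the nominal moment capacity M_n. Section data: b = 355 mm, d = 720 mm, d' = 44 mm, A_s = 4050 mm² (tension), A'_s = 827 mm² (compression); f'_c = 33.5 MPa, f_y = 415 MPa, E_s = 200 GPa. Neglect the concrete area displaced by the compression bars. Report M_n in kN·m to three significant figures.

Assume both tension and compression steel yield.
Net tension couple steel: A_s − A'_s = 3223 mm².
a = (A_s − A'_s) f_y / (0.85 f'_c b) = 1337545/(0.85 × 33.5 × 355) = 132.32 mm.
c = a/β₁ = 132.32/0.811 = 163.16 mm; ε'_s = 0.003(c − d')/c = 0.0022 ≥ f_y/E_s = 0.0021, so compression steel does yield.
M_n = (A_s − A'_s) f_y (d − a/2) + A'_s f_y (d − d') = [1337545 × (720 − 66.16) + 343205 × (720 − 44)] × 10⁻⁶ = 874.54 + 232.01 = 1106.55 kN·m.

M_n ≈ 1110 kN·m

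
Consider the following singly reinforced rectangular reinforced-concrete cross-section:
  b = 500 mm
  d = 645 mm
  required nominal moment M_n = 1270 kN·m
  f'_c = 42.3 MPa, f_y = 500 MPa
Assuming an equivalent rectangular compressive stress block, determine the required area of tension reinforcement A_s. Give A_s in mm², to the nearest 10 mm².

With M_n = 0.85 f'_c a b (d − a/2), solve the quadratic for a:
a = d − √(d² − 2M_n/(0.85 f'_c b)) = 645 − √(645² − 2 × 1270×10⁶/(0.85 × 42.3 × 500)) = 120.85 mm.
A_s = 0.85 f'_c a b / f_y = 0.85 × 42.3 × 120.85 × 500 / 500 = 4345.2 mm².

A_s ≈ 4350 mm²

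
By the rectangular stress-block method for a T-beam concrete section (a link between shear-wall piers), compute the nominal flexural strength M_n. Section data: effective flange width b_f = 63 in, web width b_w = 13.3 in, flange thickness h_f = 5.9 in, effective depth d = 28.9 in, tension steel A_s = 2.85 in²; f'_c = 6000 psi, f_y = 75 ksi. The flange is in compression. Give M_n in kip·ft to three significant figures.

M_n ≈ 509 kip·ft

Tension: T = A_s f_y = 2.85 × 75 = 213.75 kips.
Try a within the flange: a = T/(0.85 f'_c b_f) = 213.75/(0.85 × 6 × 63) = 0.665 in.
Since a = 0.665 ≤ h_f = 5.9 in, the stress block lies entirely in the flange; analyse as a rectangular beam of width b_f.
M_n = T(d − a/2) = 213.75 × (28.9 − 0.3325) = 6106.3 kip·in.
M_n = 6106.3/12 = 508.86 kip·ft.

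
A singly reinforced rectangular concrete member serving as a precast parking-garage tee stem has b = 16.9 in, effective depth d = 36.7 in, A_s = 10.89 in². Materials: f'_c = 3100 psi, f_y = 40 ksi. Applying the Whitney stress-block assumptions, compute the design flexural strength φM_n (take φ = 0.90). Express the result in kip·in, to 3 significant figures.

T = A_s f_y = 10.89 × 40 = 435.6 kips.
a = T/(0.85 f'_c b) = 435.6/(0.85 × 3.1 × 16.9) = 9.782 in.
M_n = T(d − a/2) = 435.6 × (36.7 − 4.891) = 13856.0 kip·in.
φM_n = 0.90 × 13856.0 = 12470.4 kip·in.

φM_n ≈ 12500 kip·in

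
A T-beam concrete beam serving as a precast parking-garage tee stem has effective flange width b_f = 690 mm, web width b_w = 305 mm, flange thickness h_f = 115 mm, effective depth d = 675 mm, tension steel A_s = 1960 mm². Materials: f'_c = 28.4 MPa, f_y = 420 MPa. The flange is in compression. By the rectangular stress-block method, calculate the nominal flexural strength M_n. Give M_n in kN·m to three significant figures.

M_n ≈ 535 kN·m

Tension: T = A_s f_y = 1960 × 420 = 823200 N.
Try a within the flange: a = T/(0.85 f'_c b_f) = 823200/(0.85 × 28.4 × 690) = 49.42 mm.
Since a = 49.42 ≤ h_f = 115 mm, the stress block lies entirely in the flange; analyse as a rectangular beam of width b_f.
M_n = T(d − a/2) = 823200 × (675 − 24.71) = 535.32 × 10⁶ N·mm.
M_n = 535.32 kN·m.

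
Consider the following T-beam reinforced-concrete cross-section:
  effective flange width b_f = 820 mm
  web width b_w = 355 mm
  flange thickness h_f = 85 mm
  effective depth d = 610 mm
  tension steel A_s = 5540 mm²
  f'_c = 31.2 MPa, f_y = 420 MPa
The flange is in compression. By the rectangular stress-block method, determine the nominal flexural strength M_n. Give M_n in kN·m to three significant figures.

M_n ≈ 1290 kN·m

Tension: T = A_s f_y = 5540 × 420 = 2326800 N.
Try a within the flange: a = T/(0.85 f'_c b_f) = 2326800/(0.85 × 31.2 × 820) = 107.00 mm.
a = 107.00 > h_f = 85 mm: the block extends into the web. Split into flange-overhang and web parts.
C_f = 0.85 f'_c (b_f − b_w) h_f = 0.85 × 31.2 × (820 − 355) × 85 = 1048203 N.
Remaining web compression depth: a_w = (T − C_f)/(0.85 f'_c b_w) = (2326800 − 1048203)/(0.85 × 31.2 × 355) = 135.81 mm.
M_n = C_f(d − h_f/2) + (T − C_f)(d − a_w/2) = 1048203 × (610 − 42.5) + 1278597 × (610 − 67.905) = 594.86 + 693.12 = 1287.98 × 10⁶ N·mm.
M_n = 1287.98 kN·m.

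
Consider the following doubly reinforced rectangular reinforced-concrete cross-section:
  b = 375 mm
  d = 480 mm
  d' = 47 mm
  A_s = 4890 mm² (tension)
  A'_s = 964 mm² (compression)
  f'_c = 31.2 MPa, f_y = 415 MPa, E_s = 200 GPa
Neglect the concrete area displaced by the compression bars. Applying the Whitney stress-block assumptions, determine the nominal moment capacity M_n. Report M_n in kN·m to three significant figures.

M_n ≈ 822 kN·m

Assume both tension and compression steel yield.
Net tension couple steel: A_s − A'_s = 3926 mm².
a = (A_s − A'_s) f_y / (0.85 f'_c b) = 1629290/(0.85 × 31.2 × 375) = 163.83 mm.
c = a/β₁ = 163.83/0.827 = 198.10 mm; ε'_s = 0.003(c − d')/c = 0.0023 ≥ f_y/E_s = 0.0021, so compression steel does yield.
M_n = (A_s − A'_s) f_y (d − a/2) + A'_s f_y (d − d') = [1629290 × (480 − 81.915) + 400060 × (480 − 47)] × 10⁻⁶ = 648.60 + 173.23 = 821.83 kN·m.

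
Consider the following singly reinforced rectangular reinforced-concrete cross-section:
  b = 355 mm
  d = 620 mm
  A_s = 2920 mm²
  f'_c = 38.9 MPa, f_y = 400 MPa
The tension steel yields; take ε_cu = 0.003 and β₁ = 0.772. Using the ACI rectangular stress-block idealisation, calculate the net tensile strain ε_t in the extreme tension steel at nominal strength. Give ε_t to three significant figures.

a = A_s f_y/(0.85 f'_c b) = 99.51 mm.
β₁ = 0.772, so c = a/β₁ = 99.51/0.772 = 128.90 mm.
From the linear strain diagram with ε_cu = 0.003: ε_t = 0.003 (d − c)/c = 0.003 × (620 − 128.90)/128.90 = 0.0114.
Since ε_t ≥ 0.005, the section is tension-controlled.

ε_t ≈ 0.0114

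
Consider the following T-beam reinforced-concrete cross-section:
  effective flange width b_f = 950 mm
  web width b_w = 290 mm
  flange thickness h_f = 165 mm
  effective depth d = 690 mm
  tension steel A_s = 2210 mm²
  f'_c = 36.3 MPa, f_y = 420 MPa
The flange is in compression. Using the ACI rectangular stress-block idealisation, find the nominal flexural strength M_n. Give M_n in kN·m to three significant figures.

M_n ≈ 626 kN·m

Tension: T = A_s f_y = 2210 × 420 = 928200 N.
Try a within the flange: a = T/(0.85 f'_c b_f) = 928200/(0.85 × 36.3 × 950) = 31.67 mm.
Since a = 31.67 ≤ h_f = 165 mm, the stress block lies entirely in the flange; analyse as a rectangular beam of width b_f.
M_n = T(d − a/2) = 928200 × (690 − 15.835) = 625.76 × 10⁶ N·mm.
M_n = 625.76 kN·m.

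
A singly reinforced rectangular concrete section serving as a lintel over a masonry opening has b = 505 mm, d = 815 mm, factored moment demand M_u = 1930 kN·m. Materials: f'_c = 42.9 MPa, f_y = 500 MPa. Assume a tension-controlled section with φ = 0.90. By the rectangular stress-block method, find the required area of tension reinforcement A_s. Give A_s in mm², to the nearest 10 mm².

A_s ≈ 5830 mm²

M_n = M_u/φ = 1930/0.90 = 2144.44 kN·m.
With M_n = 0.85 f'_c a b (d − a/2), solve the quadratic for a:
a = d − √(d² − 2M_n/(0.85 f'_c b)) = 815 − √(815² − 2 × 2144.44×10⁶/(0.85 × 42.9 × 505)) = 158.25 mm.
A_s = 0.85 f'_c a b / f_y = 0.85 × 42.9 × 158.25 × 505 / 500 = 5828.3 mm².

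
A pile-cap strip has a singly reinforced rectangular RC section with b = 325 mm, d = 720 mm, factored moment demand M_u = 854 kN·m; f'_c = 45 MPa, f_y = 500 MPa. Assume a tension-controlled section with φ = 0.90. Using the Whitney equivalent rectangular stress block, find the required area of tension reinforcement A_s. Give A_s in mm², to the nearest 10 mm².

A_s ≈ 2870 mm²

M_n = M_u/φ = 854/0.90 = 948.889 kN·m.
With M_n = 0.85 f'_c a b (d − a/2), solve the quadratic for a:
a = d − √(d² − 2M_n/(0.85 f'_c b)) = 720 − √(720² − 2 × 948.889×10⁶/(0.85 × 45 × 325)) = 115.24 mm.
A_s = 0.85 f'_c a b / f_y = 0.85 × 45 × 115.24 × 325 / 500 = 2865.2 mm².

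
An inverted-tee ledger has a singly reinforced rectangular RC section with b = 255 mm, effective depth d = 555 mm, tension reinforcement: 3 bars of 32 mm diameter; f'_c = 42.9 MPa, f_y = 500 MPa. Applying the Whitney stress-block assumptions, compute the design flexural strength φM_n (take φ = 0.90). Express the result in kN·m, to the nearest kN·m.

φM_n ≈ 532 kN·m

A_s = 3 × 804 = 2412 mm².
T = A_s f_y = 2412 × 500 = 1206000 N = 1206 kN.
From C = T: a = T/(0.85 f'_c b) = 1206000/(0.85 × 42.9 × 255) = 129.70 mm.
M_n = T(d − a/2) = 1206 kN × (555 − 64.85) mm = 591.12 kN·m.
φM_n = 0.90 × 591.12 = 532.01 kN·m.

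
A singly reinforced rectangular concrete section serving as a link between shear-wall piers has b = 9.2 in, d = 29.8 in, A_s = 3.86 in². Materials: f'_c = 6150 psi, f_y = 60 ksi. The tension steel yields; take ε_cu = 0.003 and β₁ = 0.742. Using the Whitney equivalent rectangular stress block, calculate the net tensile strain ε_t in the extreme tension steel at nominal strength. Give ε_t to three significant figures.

ε_t ≈ 0.0108

a = A_s f_y/(0.85 f'_c b) = 4.816 in.
β₁ = 0.742, so c = a/β₁ = 4.816/0.742 = 6.491 in.
From the linear strain diagram with ε_cu = 0.003: ε_t = 0.003 (d − c)/c = 0.003 × (29.8 − 6.491)/6.491 = 0.0108.
Since ε_t ≥ 0.005, the section is tension-controlled.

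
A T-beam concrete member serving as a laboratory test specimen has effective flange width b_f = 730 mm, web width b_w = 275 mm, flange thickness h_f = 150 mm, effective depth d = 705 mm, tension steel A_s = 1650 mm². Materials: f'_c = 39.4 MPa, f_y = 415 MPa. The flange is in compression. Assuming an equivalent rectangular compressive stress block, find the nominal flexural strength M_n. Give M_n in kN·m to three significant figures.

M_n ≈ 473 kN·m

Tension: T = A_s f_y = 1650 × 415 = 684750 N.
Try a within the flange: a = T/(0.85 f'_c b_f) = 684750/(0.85 × 39.4 × 730) = 28.01 mm.
Since a = 28.01 ≤ h_f = 150 mm, the stress block lies entirely in the flange; analyse as a rectangular beam of width b_f.
M_n = T(d − a/2) = 684750 × (705 − 14.005) = 473.16 × 10⁶ N·mm.
M_n = 473.16 kN·m.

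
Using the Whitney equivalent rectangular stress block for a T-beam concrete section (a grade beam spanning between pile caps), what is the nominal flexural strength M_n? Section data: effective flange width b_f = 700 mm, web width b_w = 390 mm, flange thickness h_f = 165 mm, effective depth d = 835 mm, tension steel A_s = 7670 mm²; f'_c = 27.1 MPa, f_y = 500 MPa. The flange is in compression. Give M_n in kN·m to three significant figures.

M_n ≈ 2710 kN·m

Tension: T = A_s f_y = 7670 × 500 = 3835000 N.
Try a within the flange: a = T/(0.85 f'_c b_f) = 3835000/(0.85 × 27.1 × 700) = 237.84 mm.
a = 237.84 > h_f = 165 mm: the block extends into the web. Split into flange-overhang and web parts.
C_f = 0.85 f'_c (b_f − b_w) h_f = 0.85 × 27.1 × (700 − 390) × 165 = 1178240 N.
Remaining web compression depth: a_w = (T − C_f)/(0.85 f'_c b_w) = (3835000 − 1178240)/(0.85 × 27.1 × 390) = 295.73 mm.
M_n = C_f(d − h_f/2) + (T − C_f)(d − a_w/2) = 1178240 × (835 − 82.5) + 2656760 × (835 − 147.865) = 886.63 + 1825.55 = 2712.18 × 10⁶ N·mm.
M_n = 2712.18 kN·m.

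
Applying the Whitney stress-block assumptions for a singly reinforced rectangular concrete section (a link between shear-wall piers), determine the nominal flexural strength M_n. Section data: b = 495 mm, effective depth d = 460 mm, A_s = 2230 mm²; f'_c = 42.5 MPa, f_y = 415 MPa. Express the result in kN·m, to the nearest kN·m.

M_n ≈ 402 kN·m

T = A_s f_y = 2230 × 415 = 925450 N = 925.45 kN.
From C = T: a = T/(0.85 f'_c b) = 925450/(0.85 × 42.5 × 495) = 51.75 mm.
M_n = T(d − a/2) = 925.45 kN × (460 − 25.875) mm = 401.76 kN·m.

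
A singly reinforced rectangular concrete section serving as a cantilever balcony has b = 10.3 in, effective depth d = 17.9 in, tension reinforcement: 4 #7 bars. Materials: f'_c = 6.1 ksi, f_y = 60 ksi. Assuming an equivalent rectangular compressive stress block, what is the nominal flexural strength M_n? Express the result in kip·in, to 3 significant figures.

A_s = 4 × 0.6 = 2.4 in².
T = A_s f_y = 2.4 × 60 = 144 kips.
a = T/(0.85 f'_c b) = 144/(0.85 × 6.1 × 10.3) = 2.696 in.
M_n = T(d − a/2) = 144 × (17.9 − 1.348) = 2383.5 kip·in.

M_n ≈ 2380 kip·in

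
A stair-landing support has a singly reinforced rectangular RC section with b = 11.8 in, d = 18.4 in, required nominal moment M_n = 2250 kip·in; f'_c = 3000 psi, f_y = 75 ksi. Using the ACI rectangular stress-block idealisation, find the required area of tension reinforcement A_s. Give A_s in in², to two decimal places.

A_s ≈ 1.87 in²

From M_n = 0.85 f'_c a b (d − a/2):
a = d − √(d² − 2M_n/(0.85 f'_c b)) = 18.4 − √(18.4² − 2 × 2250/(0.85 × 3 × 11.8)) = 4.652 in.
A_s = 0.85 f'_c a b / f_y = 0.85 × 3 × 4.652 × 11.8 / 75 = 1.866 in².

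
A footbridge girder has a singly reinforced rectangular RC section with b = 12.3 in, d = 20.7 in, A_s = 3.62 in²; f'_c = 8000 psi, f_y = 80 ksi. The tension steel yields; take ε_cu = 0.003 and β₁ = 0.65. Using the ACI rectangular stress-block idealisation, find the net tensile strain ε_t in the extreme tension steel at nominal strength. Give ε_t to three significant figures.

ε_t ≈ 0.00866

a = A_s f_y/(0.85 f'_c b) = 3.462 in.
β₁ = 0.65, so c = a/β₁ = 3.462/0.65 = 5.326 in.
From the linear strain diagram with ε_cu = 0.003: ε_t = 0.003 (d − c)/c = 0.003 × (20.7 − 5.326)/5.326 = 0.00866.
Since ε_t ≥ 0.005, the section is tension-controlled.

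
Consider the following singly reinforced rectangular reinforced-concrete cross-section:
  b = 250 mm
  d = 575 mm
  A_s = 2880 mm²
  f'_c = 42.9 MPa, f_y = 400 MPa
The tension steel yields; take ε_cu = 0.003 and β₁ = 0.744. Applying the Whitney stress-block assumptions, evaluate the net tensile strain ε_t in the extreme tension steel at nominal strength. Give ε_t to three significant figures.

a = A_s f_y/(0.85 f'_c b) = 126.37 mm.
β₁ = 0.744, so c = a/β₁ = 126.37/0.744 = 169.85 mm.
From the linear strain diagram with ε_cu = 0.003: ε_t = 0.003 (d − c)/c = 0.003 × (575 − 169.85)/169.85 = 0.00716.
Since ε_t ≥ 0.005, the section is tension-controlled.

ε_t ≈ 0.00716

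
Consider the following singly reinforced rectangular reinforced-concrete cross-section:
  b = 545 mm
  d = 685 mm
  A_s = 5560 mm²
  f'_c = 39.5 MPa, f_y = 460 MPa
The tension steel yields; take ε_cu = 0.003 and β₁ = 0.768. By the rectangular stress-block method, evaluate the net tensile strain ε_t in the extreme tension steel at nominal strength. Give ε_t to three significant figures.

ε_t ≈ 0.00829

a = A_s f_y/(0.85 f'_c b) = 139.77 mm.
β₁ = 0.768, so c = a/β₁ = 139.77/0.768 = 181.99 mm.
From the linear strain diagram with ε_cu = 0.003: ε_t = 0.003 (d − c)/c = 0.003 × (685 − 181.99)/181.99 = 0.00829.
Since ε_t ≥ 0.005, the section is tension-controlled.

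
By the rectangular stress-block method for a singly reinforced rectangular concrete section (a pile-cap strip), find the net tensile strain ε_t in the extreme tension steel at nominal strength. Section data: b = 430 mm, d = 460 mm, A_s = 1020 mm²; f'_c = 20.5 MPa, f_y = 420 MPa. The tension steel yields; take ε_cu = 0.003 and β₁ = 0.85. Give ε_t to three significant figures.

a = A_s f_y/(0.85 f'_c b) = 57.18 mm.
β₁ = 0.85, so c = a/β₁ = 57.18/0.85 = 67.27 mm.
From the linear strain diagram with ε_cu = 0.003: ε_t = 0.003 (d − c)/c = 0.003 × (460 − 67.27)/67.27 = 0.0175.
Since ε_t ≥ 0.005, the section is tension-controlled.

ε_t ≈ 0.0175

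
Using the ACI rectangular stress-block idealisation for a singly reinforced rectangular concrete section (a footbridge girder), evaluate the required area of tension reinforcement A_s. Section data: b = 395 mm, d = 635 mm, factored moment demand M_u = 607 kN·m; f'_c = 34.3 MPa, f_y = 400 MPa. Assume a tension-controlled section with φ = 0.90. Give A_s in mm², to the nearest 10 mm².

A_s ≈ 2880 mm²

M_n = M_u/φ = 607/0.90 = 674.444 kN·m.
With M_n = 0.85 f'_c a b (d − a/2), solve the quadratic for a:
a = d − √(d² − 2M_n/(0.85 f'_c b)) = 635 − √(635² − 2 × 674.444×10⁶/(0.85 × 34.3 × 395)) = 100.12 mm.
A_s = 0.85 f'_c a b / f_y = 0.85 × 34.3 × 100.12 × 395 / 400 = 2882.5 mm².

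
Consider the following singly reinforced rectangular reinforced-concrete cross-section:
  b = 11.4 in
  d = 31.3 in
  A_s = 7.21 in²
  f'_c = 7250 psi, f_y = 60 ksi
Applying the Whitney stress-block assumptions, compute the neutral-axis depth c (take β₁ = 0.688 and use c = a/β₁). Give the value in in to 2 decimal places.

c ≈ 8.95 in

T = A_s f_y = 7.21 × 60 = 432.6 kips.
a = T/(0.85 f'_c b) = 432.6/(0.85 × 7.25 × 11.4) = 6.1578 in.
With β₁ = 0.688, c = a/β₁ = 6.1578/0.688 = 8.95 in.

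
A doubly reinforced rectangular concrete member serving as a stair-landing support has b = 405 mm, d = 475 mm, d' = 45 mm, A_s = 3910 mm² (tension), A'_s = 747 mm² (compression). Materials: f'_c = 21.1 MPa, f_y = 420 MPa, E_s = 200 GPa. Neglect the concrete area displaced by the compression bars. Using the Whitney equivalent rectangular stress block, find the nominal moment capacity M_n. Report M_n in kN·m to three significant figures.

Assume both tension and compression steel yield.
Net tension couple steel: A_s − A'_s = 3163 mm².
a = (A_s − A'_s) f_y / (0.85 f'_c b) = 1328460/(0.85 × 21.1 × 405) = 182.89 mm.
c = a/β₁ = 182.89/0.85 = 215.16 mm; ε'_s = 0.003(c − d')/c = 0.0024 ≥ f_y/E_s = 0.0021, so compression steel does yield.
M_n = (A_s − A'_s) f_y (d − a/2) + A'_s f_y (d − d') = [1328460 × (475 − 91.445) + 313740 × (475 − 45)] × 10⁻⁶ = 509.54 + 134.91 = 644.45 kN·m.

M_n ≈ 644 kN·m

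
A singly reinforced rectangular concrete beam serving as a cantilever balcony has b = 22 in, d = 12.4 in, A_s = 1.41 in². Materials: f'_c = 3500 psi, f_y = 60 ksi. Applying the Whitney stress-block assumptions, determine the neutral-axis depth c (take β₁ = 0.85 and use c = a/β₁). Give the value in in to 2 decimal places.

T = A_s f_y = 1.41 × 60 = 84.6 kips.
a = T/(0.85 f'_c b) = 84.6/(0.85 × 3.5 × 22) = 1.2926 in.
With β₁ = 0.85, c = a/β₁ = 1.2926/0.85 = 1.52 in.

c ≈ 1.52 in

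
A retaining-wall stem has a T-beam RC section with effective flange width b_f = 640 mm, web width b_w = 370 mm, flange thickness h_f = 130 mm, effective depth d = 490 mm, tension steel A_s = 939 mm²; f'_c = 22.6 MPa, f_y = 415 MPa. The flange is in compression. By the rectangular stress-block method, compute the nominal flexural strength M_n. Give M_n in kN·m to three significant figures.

M_n ≈ 185 kN·m

Tension: T = A_s f_y = 939 × 415 = 389685 N.
Try a within the flange: a = T/(0.85 f'_c b_f) = 389685/(0.85 × 22.6 × 640) = 31.70 mm.
Since a = 31.70 ≤ h_f = 130 mm, the stress block lies entirely in the flange; analyse as a rectangular beam of width b_f.
M_n = T(d − a/2) = 389685 × (490 − 15.85) = 184.77 × 10⁶ N·mm.
M_n = 184.77 kN·m.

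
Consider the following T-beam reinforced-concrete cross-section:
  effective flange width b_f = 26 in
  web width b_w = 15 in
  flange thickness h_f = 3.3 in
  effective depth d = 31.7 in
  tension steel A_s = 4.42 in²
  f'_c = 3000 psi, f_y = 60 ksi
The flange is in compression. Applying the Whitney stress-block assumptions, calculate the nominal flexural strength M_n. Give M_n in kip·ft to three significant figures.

Tension: T = A_s f_y = 4.42 × 60 = 265.2 kips.
Try a within the flange: a = T/(0.85 f'_c b_f) = 265.2/(0.85 × 3 × 26) = 4.000 in.
a = 4.000 > h_f = 3.3 in: the block extends into the web. Split into flange-overhang and web parts.
C_f = 0.85 f'_c (b_f − b_w) h_f = 0.85 × 3 × (26 − 15) × 3.3 = 92.6 kips.
Remaining web compression depth: a_w = (T − C_f)/(0.85 f'_c b_w) = (265.2 − 92.6)/(0.85 × 3 × 15) = 4.512 in.
M_n = C_f(d − h_f/2) + (T − C_f)(d − a_w/2) = 92.6 × (31.7 − 1.65) + 172.6 × (31.7 − 2.256) = 2782.6 + 5082.0 = 7864.6 kip·in.
M_n = 7864.6/12 = 655.38 kip·ft.

M_n ≈ 655 kip·ft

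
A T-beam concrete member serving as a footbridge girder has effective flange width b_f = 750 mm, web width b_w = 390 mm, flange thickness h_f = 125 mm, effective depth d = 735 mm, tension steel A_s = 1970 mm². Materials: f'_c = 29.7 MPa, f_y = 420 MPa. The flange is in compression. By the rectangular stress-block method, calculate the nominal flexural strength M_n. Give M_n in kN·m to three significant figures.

M_n ≈ 590 kN·m

Tension: T = A_s f_y = 1970 × 420 = 827400 N.
Try a within the flange: a = T/(0.85 f'_c b_f) = 827400/(0.85 × 29.7 × 750) = 43.70 mm.
Since a = 43.70 ≤ h_f = 125 mm, the stress block lies entirely in the flange; analyse as a rectangular beam of width b_f.
M_n = T(d − a/2) = 827400 × (735 − 21.85) = 590.06 × 10⁶ N·mm.
M_n = 590.06 kN·m.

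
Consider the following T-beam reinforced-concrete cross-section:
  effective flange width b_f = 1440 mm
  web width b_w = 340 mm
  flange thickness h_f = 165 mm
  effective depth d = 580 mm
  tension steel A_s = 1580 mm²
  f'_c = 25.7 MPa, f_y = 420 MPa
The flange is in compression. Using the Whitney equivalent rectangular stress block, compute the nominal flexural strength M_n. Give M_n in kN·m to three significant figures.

Tension: T = A_s f_y = 1580 × 420 = 663600 N.
Try a within the flange: a = T/(0.85 f'_c b_f) = 663600/(0.85 × 25.7 × 1440) = 21.10 mm.
Since a = 21.10 ≤ h_f = 165 mm, the stress block lies entirely in the flange; analyse as a rectangular beam of width b_f.
M_n = T(d − a/2) = 663600 × (580 − 10.55) = 377.89 × 10⁶ N·mm.
M_n = 377.89 kN·m.

M_n ≈ 378 kN·m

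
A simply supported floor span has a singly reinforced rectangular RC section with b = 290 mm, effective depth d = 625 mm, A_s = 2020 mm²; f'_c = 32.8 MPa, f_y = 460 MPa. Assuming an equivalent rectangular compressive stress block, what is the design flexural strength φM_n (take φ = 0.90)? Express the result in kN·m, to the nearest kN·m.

T = A_s f_y = 2020 × 460 = 929200 N = 929.2 kN.
From C = T: a = T/(0.85 f'_c b) = 929200/(0.85 × 32.8 × 290) = 114.93 mm.
M_n = T(d − a/2) = 929.2 kN × (625 − 57.465) mm = 527.35 kN·m.
φM_n = 0.90 × 527.35 = 474.62 kN·m.

φM_n ≈ 475 kN·m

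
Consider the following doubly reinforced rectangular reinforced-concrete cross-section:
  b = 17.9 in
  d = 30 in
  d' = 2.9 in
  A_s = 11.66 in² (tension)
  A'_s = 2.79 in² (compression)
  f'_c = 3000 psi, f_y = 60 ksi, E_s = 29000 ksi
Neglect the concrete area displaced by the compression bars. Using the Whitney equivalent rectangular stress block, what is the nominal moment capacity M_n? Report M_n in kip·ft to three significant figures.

Assume both steels yield.
a = (A_s − A'_s) f_y/(0.85 f'_c b) = (11.66 − 2.79) × 60/(0.85 × 3 × 17.9) = 11.660 in.
c = a/β₁ = 11.660/0.85 = 13.718 in; ε'_s = 0.003(c − d')/c = 0.0024 ≥ ε_y = 0.0021, so the compression steel yields.
M_n = (A_s − A'_s) f_y (d − a/2) + A'_s f_y (d − d') = 532.2 × (30 − 5.83) + 167.4 × (30 − 2.9) = 12863.3 + 4536.5 = 17399.8 kip·in = 17399.8/12 = 1449.98 kip·ft.

M_n ≈ 1450 kip·ft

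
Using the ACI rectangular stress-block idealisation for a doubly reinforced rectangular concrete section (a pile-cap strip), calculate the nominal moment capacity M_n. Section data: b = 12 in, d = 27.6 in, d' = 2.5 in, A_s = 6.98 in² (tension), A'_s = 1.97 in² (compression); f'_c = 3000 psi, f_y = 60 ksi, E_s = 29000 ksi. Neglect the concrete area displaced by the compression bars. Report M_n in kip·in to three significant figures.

M_n ≈ 9790 kip·in

Assume both steels yield.
a = (A_s − A'_s) f_y/(0.85 f'_c b) = (6.98 − 1.97) × 60/(0.85 × 3 × 12) = 9.824 in.
c = a/β₁ = 9.824/0.85 = 11.558 in; ε'_s = 0.003(c − d')/c = 0.0024 ≥ ε_y = 0.0021, so the compression steel yields.
M_n = (A_s − A'_s) f_y (d − a/2) + A'_s f_y (d − d') = 300.6 × (27.6 − 4.912) + 118.2 × (27.6 − 2.5) = 6820.0 + 2966.8 = 9786.8 kip·in.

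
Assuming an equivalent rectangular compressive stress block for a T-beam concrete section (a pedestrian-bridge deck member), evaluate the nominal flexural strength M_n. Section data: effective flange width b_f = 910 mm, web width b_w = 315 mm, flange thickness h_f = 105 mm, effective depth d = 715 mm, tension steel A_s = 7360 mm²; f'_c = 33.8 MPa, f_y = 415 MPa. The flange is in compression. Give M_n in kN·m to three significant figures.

M_n ≈ 2000 kN·m

Tension: T = A_s f_y = 7360 × 415 = 3054400 N.
Try a within the flange: a = T/(0.85 f'_c b_f) = 3054400/(0.85 × 33.8 × 910) = 116.83 mm.
a = 116.83 > h_f = 105 mm: the block extends into the web. Split into flange-overhang and web parts.
C_f = 0.85 f'_c (b_f − b_w) h_f = 0.85 × 33.8 × (910 − 315) × 105 = 1794907 N.
Remaining web compression depth: a_w = (T − C_f)/(0.85 f'_c b_w) = (3054400 − 1794907)/(0.85 × 33.8 × 315) = 139.17 mm.
M_n = C_f(d − h_f/2) + (T − C_f)(d − a_w/2) = 1794907 × (715 − 52.5) + 1259493 × (715 − 69.585) = 1189.13 + 812.90 = 2002.03 × 10⁶ N·mm.
M_n = 2002.03 kN·m.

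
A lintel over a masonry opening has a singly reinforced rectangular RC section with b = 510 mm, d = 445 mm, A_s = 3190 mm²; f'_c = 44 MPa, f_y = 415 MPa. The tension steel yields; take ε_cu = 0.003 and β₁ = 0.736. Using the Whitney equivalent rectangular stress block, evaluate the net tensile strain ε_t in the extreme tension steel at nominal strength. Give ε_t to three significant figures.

ε_t ≈ 0.0112

a = A_s f_y/(0.85 f'_c b) = 69.41 mm.
β₁ = 0.736, so c = a/β₁ = 69.41/0.736 = 94.31 mm.
From the linear strain diagram with ε_cu = 0.003: ε_t = 0.003 (d − c)/c = 0.003 × (445 − 94.31)/94.31 = 0.0112.
Since ε_t ≥ 0.005, the section is tension-controlled.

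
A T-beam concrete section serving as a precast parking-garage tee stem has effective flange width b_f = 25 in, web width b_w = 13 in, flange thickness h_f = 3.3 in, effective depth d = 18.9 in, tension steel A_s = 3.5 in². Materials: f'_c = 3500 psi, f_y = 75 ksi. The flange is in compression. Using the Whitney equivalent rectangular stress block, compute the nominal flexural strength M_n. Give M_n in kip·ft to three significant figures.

M_n ≈ 375 kip·ft

Tension: T = A_s f_y = 3.5 × 75 = 262.5 kips.
Try a within the flange: a = T/(0.85 f'_c b_f) = 262.5/(0.85 × 3.5 × 25) = 3.529 in.
a = 3.529 > h_f = 3.3 in: the block extends into the web. Split into flange-overhang and web parts.
C_f = 0.85 f'_c (b_f − b_w) h_f = 0.85 × 3.5 × (25 − 13) × 3.3 = 117.8 kips.
Remaining web compression depth: a_w = (T − C_f)/(0.85 f'_c b_w) = (262.5 − 117.8)/(0.85 × 3.5 × 13) = 3.741 in.
M_n = C_f(d − h_f/2) + (T − C_f)(d − a_w/2) = 117.8 × (18.9 − 1.65) + 144.7 × (18.9 − 1.8705) = 2032.1 + 2464.2 = 4496.3 kip·in.
M_n = 4496.3/12 = 374.69 kip·ft.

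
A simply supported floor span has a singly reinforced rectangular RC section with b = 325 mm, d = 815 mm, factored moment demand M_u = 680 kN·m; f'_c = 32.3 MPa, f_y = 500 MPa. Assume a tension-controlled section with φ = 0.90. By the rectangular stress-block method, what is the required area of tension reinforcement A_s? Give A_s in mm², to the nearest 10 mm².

A_s ≈ 1990 mm²

M_n = M_u/φ = 680/0.90 = 755.556 kN·m.
With M_n = 0.85 f'_c a b (d − a/2), solve the quadratic for a:
a = d − √(d² − 2M_n/(0.85 f'_c b)) = 815 − √(815² − 2 × 755.556×10⁶/(0.85 × 32.3 × 325)) = 111.53 mm.
A_s = 0.85 f'_c a b / f_y = 0.85 × 32.3 × 111.53 × 325 / 500 = 1990.3 mm².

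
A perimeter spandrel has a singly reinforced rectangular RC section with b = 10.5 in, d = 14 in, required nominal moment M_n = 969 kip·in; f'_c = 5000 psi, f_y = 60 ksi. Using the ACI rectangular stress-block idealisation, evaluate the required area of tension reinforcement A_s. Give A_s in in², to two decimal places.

From M_n = 0.85 f'_c a b (d − a/2):
a = d − √(d² − 2M_n/(0.85 f'_c b)) = 14 − √(14² − 2 × 969/(0.85 × 5 × 10.5)) = 1.648 in.
A_s = 0.85 f'_c a b / f_y = 0.85 × 5 × 1.648 × 10.5 / 60 = 1.226 in².

A_s ≈ 1.23 in²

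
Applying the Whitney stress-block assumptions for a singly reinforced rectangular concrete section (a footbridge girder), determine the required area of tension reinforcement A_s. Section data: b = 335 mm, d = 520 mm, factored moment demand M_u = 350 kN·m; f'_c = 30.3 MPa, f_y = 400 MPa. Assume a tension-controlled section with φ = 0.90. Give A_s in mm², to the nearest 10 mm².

A_s ≈ 2060 mm²

M_n = M_u/φ = 350/0.90 = 388.889 kN·m.
With M_n = 0.85 f'_c a b (d − a/2), solve the quadratic for a:
a = d − √(d² − 2M_n/(0.85 f'_c b)) = 520 − √(520² − 2 × 388.889×10⁶/(0.85 × 30.3 × 335)) = 95.44 mm.
A_s = 0.85 f'_c a b / f_y = 0.85 × 30.3 × 95.44 × 335 / 400 = 2058.6 mm².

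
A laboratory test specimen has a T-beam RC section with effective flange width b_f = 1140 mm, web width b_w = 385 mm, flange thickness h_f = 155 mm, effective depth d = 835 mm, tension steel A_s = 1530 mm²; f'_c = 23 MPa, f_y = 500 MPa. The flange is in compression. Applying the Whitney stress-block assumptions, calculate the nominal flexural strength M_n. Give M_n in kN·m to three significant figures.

M_n ≈ 626 kN·m

Tension: T = A_s f_y = 1530 × 500 = 765000 N.
Try a within the flange: a = T/(0.85 f'_c b_f) = 765000/(0.85 × 23 × 1140) = 34.32 mm.
Since a = 34.32 ≤ h_f = 155 mm, the stress block lies entirely in the flange; analyse as a rectangular beam of width b_f.
M_n = T(d − a/2) = 765000 × (835 − 17.16) = 625.65 × 10⁶ N·mm.
M_n = 625.65 kN·m.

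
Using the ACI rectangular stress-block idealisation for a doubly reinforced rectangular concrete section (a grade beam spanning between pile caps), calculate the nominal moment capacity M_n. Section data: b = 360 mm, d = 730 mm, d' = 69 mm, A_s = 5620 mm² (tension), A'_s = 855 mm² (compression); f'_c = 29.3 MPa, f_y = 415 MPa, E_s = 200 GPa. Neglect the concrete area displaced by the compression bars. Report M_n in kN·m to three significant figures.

M_n ≈ 1460 kN·m

Assume both tension and compression steel yield.
Net tension couple steel: A_s − A'_s = 4765 mm².
a = (A_s − A'_s) f_y / (0.85 f'_c b) = 1977475/(0.85 × 29.3 × 360) = 220.56 mm.
c = a/β₁ = 220.56/0.841 = 262.26 mm; ε'_s = 0.003(c − d')/c = 0.0022 ≥ f_y/E_s = 0.0021, so compression steel does yield.
M_n = (A_s − A'_s) f_y (d − a/2) + A'_s f_y (d − d') = [1977475 × (730 − 110.28) + 354825 × (730 − 69)] × 10⁻⁶ = 1225.48 + 234.54 = 1460.02 kN·m.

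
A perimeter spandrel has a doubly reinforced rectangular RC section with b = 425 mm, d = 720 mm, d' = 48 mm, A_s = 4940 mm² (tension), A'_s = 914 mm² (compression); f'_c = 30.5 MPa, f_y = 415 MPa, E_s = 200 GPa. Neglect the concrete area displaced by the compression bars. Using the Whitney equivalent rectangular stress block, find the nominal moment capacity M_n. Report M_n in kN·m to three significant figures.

M_n ≈ 1330 kN·m

Assume both tension and compression steel yield.
Net tension couple steel: A_s − A'_s = 4026 mm².
a = (A_s − A'_s) f_y / (0.85 f'_c b) = 1670790/(0.85 × 30.5 × 425) = 151.64 mm.
c = a/β₁ = 151.64/0.832 = 182.26 mm; ε'_s = 0.003(c − d')/c = 0.0022 ≥ f_y/E_s = 0.0021, so compression steel does yield.
M_n = (A_s − A'_s) f_y (d − a/2) + A'_s f_y (d − d') = [1670790 × (720 − 75.82) + 379310 × (720 − 48)] × 10⁻⁶ = 1076.29 + 254.90 = 1331.19 kN·m.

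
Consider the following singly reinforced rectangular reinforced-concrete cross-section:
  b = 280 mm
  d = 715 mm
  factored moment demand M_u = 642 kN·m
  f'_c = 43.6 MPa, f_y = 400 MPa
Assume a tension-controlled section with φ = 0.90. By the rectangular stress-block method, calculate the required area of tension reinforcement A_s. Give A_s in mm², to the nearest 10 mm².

M_n = M_u/φ = 642/0.90 = 713.333 kN·m.
With M_n = 0.85 f'_c a b (d − a/2), solve the quadratic for a:
a = d − √(d² − 2M_n/(0.85 f'_c b)) = 715 − √(715² − 2 × 713.333×10⁶/(0.85 × 43.6 × 280)) = 103.66 mm.
A_s = 0.85 f'_c a b / f_y = 0.85 × 43.6 × 103.66 × 280 / 400 = 2689.1 mm².

A_s ≈ 2690 mm²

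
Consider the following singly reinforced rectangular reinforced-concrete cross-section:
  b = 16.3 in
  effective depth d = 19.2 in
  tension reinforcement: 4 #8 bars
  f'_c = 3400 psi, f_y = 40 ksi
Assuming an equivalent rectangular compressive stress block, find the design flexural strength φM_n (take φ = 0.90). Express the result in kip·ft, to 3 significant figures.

φM_n ≈ 169 kip·ft

A_s = 4 × 0.79 = 3.16 in².
T = A_s f_y = 3.16 × 40 = 126.4 kips.
a = T/(0.85 f'_c b) = 126.4/(0.85 × 3.4 × 16.3) = 2.683 in.
M_n = T(d − a/2) = 126.4 × (19.2 − 1.3415) = 2257.3 kip·in = 2257.3/12 = 188.11 kip·ft.
φM_n = 0.90 × 188.11 = 169.30 kip·ft.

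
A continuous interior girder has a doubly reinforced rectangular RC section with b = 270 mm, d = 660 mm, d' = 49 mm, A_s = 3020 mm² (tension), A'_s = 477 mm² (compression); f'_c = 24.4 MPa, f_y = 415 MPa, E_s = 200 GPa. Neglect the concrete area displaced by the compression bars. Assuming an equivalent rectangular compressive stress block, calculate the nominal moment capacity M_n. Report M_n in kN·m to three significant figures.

Assume both tension and compression steel yield.
Net tension couple steel: A_s − A'_s = 2543 mm².
a = (A_s − A'_s) f_y / (0.85 f'_c b) = 1055345/(0.85 × 24.4 × 270) = 188.46 mm.
c = a/β₁ = 188.46/0.85 = 221.72 mm; ε'_s = 0.003(c − d')/c = 0.0023 ≥ f_y/E_s = 0.0021, so compression steel does yield.
M_n = (A_s − A'_s) f_y (d − a/2) + A'_s f_y (d − d') = [1055345 × (660 − 94.23) + 197955 × (660 − 49)] × 10⁻⁶ = 597.08 + 120.95 = 718.03 kN·m.

M_n ≈ 718 kN·m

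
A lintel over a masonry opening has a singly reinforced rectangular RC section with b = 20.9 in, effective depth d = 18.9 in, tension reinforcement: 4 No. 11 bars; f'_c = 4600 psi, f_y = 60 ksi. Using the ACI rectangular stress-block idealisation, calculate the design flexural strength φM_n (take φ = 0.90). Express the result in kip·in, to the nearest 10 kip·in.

A_s = 4 × 1.56 = 6.24 in².
T = A_s f_y = 6.24 × 60 = 374.4 kips.
a = T/(0.85 f'_c b) = 374.4/(0.85 × 4.6 × 20.9) = 4.582 in.
M_n = T(d − a/2) = 374.4 × (18.9 − 2.291) = 6218.4 kip·in.
φM_n = 0.90 × 6218.4 = 5596.6 kip·in.

φM_n ≈ 5600 kip·in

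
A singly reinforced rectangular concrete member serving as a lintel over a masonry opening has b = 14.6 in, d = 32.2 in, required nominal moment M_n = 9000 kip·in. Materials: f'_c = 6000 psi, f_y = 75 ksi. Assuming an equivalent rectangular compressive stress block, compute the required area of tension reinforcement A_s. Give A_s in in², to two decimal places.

From M_n = 0.85 f'_c a b (d − a/2):
a = d − √(d² − 2M_n/(0.85 f'_c b)) = 32.2 − √(32.2² − 2 × 9000/(0.85 × 6 × 14.6)) = 4.002 in.
A_s = 0.85 f'_c a b / f_y = 0.85 × 6 × 4.002 × 14.6 / 75 = 3.973 in².

A_s ≈ 3.97 in²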